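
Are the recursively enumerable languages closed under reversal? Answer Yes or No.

Reverse the input and run the recogniser for L on it; this accepts exactly Lᴿ.
So the recursively enumerable languages are closed under reversal.

Yes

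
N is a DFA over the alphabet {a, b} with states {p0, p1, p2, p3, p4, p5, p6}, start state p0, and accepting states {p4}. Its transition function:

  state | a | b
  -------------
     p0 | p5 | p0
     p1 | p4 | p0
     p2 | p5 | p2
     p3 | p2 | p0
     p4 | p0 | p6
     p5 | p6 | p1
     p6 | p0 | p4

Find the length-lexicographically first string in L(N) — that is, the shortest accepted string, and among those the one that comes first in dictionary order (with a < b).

A breadth-first search from p0 reaches an accepting state first via the path p0 → p5 → p6 → p4 on input aab.
No string of length < 3 is accepted (BFS exhausts all shorter strings without reaching an accepting state), and aab is the lexicographically least accepting string of length 3.

aab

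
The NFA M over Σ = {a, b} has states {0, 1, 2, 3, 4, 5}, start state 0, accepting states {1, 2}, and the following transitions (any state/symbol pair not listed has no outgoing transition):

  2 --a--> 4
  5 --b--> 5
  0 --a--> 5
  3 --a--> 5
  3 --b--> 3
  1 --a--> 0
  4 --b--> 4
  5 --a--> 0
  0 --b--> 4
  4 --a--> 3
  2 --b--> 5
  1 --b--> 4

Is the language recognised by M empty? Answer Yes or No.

The states reachable from the start state are {0, 3, 4, 5}.
None of the accepting states {1, 2} is reachable, so no string is accepted and L(M) = ∅.

Yes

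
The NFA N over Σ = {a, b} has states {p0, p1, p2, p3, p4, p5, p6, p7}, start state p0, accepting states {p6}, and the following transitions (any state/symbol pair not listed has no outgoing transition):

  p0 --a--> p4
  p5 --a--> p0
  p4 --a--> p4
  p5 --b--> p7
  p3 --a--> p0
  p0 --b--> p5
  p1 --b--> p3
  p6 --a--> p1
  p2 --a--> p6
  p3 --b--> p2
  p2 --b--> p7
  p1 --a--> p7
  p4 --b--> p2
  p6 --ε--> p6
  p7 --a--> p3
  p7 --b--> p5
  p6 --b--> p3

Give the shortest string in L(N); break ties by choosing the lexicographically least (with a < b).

aba

A breadth-first search from p0 reaches an accepting state first via the path p0 → p4 → p2 → p6 on input aba.
No string of length < 3 is accepted (BFS exhausts all shorter strings without reaching an accepting state), and aba is the lexicographically least accepting string of length 3.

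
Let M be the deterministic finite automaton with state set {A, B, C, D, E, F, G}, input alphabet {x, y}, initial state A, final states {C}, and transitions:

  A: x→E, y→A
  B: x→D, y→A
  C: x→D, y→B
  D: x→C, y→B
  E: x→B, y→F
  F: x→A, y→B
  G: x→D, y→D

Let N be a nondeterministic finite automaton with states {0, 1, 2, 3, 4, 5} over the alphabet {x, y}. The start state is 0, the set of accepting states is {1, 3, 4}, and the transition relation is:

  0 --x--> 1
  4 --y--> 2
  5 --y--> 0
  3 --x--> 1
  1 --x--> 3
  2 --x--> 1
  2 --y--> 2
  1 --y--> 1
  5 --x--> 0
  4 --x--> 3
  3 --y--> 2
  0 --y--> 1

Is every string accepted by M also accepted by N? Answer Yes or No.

Yes

Exploring the product automaton M × N from the start pair (A, 0), following both machines on each input symbol, reaches 15 state pairs: (A, 0), (E, 1), (A, 1), (B, 3), (F, 1), (E, 3), (D, 1), (A, 2), (A, 3), (B, 1), (F, 2), (C, 3), (D, 3), (B, 2), (C, 1).
M accepts in {C} and N accepts in {1, 3, 4}. The reachable pairs whose M-component is accepting are (C, 3), (C, 1); in each of them the N-component is accepting too, so the product for L(M) \ L(N) (M-component accepting, N-component rejecting) has no reachable accepting pair and the difference is empty.
Hence every string in L(M) is also in L(N).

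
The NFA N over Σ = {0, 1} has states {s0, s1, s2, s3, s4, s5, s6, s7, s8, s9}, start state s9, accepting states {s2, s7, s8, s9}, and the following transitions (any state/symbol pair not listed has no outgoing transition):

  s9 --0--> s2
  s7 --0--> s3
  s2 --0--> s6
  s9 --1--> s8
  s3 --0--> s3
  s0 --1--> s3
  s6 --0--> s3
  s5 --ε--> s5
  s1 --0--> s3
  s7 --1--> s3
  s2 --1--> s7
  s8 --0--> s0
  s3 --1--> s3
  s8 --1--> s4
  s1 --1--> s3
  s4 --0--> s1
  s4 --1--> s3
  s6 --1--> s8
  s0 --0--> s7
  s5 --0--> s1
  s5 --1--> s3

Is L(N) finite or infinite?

finite

The useful states (reachable from s9 and able to reach an accepting state) are {s0, s2, s6, s7, s8, s9}.
Restricted to these states the transition graph has no cycle, so every accepting path has bounded length and L is finite.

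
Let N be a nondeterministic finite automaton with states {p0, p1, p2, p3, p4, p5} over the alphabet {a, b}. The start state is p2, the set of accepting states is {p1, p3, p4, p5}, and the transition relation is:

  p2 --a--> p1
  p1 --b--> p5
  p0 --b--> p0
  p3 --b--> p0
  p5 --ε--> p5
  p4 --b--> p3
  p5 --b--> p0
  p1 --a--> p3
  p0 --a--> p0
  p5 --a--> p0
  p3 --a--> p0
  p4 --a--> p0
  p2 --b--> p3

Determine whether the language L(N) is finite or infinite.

The useful states (reachable from p2 and able to reach an accepting state) are {p1, p2, p3, p5}.
Restricted to these states the transition graph has no cycle, so every accepting path has bounded length and L is finite.

finite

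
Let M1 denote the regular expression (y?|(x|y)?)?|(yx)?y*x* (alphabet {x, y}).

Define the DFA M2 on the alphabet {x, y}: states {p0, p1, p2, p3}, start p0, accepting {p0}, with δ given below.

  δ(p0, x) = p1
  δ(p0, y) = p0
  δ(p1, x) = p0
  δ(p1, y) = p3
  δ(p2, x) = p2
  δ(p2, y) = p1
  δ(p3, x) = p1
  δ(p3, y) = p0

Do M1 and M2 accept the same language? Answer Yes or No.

The string x is accepted by M1 but rejected by M2.
So L(M1) ≠ L(M2).

No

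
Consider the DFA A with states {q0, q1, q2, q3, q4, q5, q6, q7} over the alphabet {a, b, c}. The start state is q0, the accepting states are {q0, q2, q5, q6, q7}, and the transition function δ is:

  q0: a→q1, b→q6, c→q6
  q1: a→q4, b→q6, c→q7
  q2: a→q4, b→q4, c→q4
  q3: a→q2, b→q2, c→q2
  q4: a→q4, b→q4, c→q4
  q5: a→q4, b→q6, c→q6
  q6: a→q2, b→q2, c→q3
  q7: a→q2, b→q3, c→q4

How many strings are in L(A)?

24

The useful subgraph on states {q0, q1, q2, q3, q6, q7} is acyclic, so L(A) is finite; the longest accepting path visits 5 useful states, giving maximum string length 4.
Counting accepting paths from q0 by length: 1 of length 0, 2 of length 1, 6 of length 2, 9 of length 3, 6 of length 4. Total 24.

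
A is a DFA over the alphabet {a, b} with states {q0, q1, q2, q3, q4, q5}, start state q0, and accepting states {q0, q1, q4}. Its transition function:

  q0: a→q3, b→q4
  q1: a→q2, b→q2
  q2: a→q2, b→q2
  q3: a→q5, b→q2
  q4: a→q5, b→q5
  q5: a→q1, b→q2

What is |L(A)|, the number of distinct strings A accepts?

The useful subgraph on states {q0, q1, q3, q4, q5} is acyclic, so L(A) is finite; the longest accepting path visits 4 useful states, giving maximum string length 3.
Counting accepting paths from q0 by length: 1 of length 0, 1 of length 1, 3 of length 3. Total 5.

5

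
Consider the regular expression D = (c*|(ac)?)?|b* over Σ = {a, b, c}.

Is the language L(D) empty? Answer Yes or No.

No

The empty string ε matches the expression, so it belongs to L(D).
Since L(D) contains at least one string, it is not empty.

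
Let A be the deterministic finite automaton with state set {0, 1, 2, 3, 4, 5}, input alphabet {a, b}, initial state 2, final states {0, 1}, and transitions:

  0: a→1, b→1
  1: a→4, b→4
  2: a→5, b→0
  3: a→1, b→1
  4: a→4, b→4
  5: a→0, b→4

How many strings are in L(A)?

The useful subgraph on states {0, 1, 2, 5} is acyclic, so L(A) is finite; the longest accepting path visits 4 useful states, giving maximum string length 3.
Counting accepting paths from 2 by length: 1 of length 1, 3 of length 2, 2 of length 3. Total 6.

6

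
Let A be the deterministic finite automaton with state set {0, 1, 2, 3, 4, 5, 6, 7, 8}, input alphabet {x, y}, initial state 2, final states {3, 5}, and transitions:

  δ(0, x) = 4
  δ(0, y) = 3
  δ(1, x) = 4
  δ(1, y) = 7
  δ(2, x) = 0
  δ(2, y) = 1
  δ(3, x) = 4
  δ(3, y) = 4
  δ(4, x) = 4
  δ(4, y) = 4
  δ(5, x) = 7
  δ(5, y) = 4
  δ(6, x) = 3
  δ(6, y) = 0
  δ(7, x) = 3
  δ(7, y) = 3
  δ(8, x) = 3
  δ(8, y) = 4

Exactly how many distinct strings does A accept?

The useful subgraph on states {0, 1, 2, 3, 7} is acyclic, so L(A) is finite; the longest accepting path visits 4 useful states, giving maximum string length 3.
Counting accepting paths from 2 by length: 1 of length 2, 2 of length 3. Total 3.

3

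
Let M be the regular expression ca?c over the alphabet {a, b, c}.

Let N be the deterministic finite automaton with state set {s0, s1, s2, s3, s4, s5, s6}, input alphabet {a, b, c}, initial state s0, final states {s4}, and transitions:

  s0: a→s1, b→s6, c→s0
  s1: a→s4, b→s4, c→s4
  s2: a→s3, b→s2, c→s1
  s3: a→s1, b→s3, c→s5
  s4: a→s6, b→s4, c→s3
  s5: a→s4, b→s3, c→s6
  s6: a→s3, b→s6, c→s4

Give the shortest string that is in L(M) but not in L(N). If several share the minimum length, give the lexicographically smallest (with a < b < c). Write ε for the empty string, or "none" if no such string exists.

cc

The string cc is accepted by M but not by N.
No shorter string lies in the difference, and cc is the lexicographically first length-2 string in L(M) \ L(N).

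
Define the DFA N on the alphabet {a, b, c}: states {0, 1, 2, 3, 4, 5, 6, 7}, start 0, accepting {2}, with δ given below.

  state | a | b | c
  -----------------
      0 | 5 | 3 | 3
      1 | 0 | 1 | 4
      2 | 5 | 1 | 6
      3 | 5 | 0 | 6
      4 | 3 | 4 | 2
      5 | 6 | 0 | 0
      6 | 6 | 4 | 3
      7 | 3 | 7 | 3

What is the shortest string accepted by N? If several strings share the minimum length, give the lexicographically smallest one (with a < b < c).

aabc

A breadth-first search from 0 reaches an accepting state first via the path 0 → 5 → 6 → 4 → 2 on input aabc.
No string of length < 4 is accepted (BFS exhausts all shorter strings without reaching an accepting state), and aabc is the lexicographically least accepting string of length 4.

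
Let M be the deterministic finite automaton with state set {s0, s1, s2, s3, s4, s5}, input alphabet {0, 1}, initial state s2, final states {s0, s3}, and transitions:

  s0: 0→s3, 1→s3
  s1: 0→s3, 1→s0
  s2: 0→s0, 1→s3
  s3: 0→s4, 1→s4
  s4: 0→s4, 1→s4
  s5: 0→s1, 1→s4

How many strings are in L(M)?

4

The useful subgraph on states {s0, s2, s3} is acyclic, so L(M) is finite; the longest accepting path visits 3 useful states, giving maximum string length 2.
Counting accepting paths from s2 by length: 2 of length 1, 2 of length 2. Total 4.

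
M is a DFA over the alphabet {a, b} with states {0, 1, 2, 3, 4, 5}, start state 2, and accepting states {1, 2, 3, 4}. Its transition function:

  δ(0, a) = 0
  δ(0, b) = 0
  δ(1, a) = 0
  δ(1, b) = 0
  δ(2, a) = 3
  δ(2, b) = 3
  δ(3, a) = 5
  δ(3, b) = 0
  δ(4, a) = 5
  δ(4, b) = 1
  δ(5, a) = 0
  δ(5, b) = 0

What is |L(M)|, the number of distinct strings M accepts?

The useful subgraph on states {2, 3} is acyclic, so L(M) is finite; the longest accepting path visits 2 useful states, giving maximum string length 1.
Counting accepting paths from 2 by length: 1 of length 0, 2 of length 1. Total 3.

3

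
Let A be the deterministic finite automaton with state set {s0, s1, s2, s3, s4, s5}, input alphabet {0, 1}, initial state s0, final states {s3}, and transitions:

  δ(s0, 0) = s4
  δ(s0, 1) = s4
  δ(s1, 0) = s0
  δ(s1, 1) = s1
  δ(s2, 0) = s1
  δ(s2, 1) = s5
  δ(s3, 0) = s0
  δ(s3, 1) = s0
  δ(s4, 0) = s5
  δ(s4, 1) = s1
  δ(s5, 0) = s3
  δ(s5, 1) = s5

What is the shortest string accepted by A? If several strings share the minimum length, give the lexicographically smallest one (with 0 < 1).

000

A breadth-first search from s0 reaches an accepting state first via the path s0 → s4 → s5 → s3 on input 000.
No string of length < 3 is accepted (BFS exhausts all shorter strings without reaching an accepting state), and 000 is the lexicographically least accepting string of length 3.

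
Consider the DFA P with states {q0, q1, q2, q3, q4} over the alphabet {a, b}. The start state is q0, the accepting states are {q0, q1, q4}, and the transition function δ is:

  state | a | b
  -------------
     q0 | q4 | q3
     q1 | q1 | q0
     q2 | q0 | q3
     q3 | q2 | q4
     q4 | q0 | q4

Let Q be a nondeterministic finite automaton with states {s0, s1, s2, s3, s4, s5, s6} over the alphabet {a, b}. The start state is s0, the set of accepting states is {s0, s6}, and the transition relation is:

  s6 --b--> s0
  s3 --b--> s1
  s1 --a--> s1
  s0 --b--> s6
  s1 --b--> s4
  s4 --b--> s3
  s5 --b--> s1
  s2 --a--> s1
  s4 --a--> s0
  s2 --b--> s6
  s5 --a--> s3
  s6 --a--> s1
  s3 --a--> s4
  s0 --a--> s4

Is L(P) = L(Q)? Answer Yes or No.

No

The string a is accepted by P but rejected by Q.
So L(P) ≠ L(Q).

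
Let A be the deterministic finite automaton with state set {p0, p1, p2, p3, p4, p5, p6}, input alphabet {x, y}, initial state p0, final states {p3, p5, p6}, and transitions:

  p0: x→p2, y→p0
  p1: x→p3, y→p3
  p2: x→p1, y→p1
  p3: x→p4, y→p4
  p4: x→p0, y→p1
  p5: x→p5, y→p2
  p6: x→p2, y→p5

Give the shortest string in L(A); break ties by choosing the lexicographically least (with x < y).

xxx

A breadth-first search from p0 reaches an accepting state first via the path p0 → p2 → p1 → p3 on input xxx.
No string of length < 3 is accepted (BFS exhausts all shorter strings without reaching an accepting state), and xxx is the lexicographically least accepting string of length 3.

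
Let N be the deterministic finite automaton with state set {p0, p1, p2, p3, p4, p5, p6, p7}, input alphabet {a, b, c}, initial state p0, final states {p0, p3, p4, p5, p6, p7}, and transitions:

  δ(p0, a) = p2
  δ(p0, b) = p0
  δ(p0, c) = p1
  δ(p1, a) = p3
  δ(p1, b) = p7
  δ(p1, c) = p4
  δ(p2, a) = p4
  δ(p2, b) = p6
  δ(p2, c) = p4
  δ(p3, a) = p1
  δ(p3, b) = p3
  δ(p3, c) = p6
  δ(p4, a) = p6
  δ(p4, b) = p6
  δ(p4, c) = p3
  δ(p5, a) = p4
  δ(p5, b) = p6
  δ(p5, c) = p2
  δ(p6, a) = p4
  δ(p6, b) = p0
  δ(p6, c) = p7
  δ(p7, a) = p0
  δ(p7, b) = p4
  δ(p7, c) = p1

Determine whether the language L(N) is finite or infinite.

State p0 is reachable from the start and can reach an accepting state, and it lies on the cycle p0 → p0.
Traversing that cycle any number of times yields accepted strings of unbounded length, so the language is infinite.

infinite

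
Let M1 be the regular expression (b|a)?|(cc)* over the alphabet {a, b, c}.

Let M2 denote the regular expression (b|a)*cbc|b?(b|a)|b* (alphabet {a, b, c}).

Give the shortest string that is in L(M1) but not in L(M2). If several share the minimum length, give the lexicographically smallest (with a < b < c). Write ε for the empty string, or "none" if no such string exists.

cc

The string cc is accepted by M1 but not by M2.
No shorter string lies in the difference, and cc is the lexicographically first length-2 string in L(M1) \ L(M2).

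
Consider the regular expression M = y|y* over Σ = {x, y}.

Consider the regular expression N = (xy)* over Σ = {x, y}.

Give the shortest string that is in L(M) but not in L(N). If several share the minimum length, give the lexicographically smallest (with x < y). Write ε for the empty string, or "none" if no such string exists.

The string y is accepted by M but not by N.
No shorter string lies in the difference, and y is the lexicographically first length-1 string in L(M) \ L(N).

y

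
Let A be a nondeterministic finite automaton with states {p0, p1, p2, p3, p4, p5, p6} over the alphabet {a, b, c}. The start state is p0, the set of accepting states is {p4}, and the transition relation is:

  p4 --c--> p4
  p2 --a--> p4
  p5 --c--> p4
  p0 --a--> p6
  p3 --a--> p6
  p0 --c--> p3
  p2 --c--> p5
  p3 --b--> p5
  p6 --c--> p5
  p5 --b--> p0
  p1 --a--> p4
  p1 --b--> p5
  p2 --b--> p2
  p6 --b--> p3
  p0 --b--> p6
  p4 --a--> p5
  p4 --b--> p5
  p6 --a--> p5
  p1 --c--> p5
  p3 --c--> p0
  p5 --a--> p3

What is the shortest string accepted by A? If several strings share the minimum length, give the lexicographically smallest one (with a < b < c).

aac

A breadth-first search from p0 reaches an accepting state first via the path p0 → p6 → p5 → p4 on input aac.
No string of length < 3 is accepted (BFS exhausts all shorter strings without reaching an accepting state), and aac is the lexicographically least accepting string of length 3.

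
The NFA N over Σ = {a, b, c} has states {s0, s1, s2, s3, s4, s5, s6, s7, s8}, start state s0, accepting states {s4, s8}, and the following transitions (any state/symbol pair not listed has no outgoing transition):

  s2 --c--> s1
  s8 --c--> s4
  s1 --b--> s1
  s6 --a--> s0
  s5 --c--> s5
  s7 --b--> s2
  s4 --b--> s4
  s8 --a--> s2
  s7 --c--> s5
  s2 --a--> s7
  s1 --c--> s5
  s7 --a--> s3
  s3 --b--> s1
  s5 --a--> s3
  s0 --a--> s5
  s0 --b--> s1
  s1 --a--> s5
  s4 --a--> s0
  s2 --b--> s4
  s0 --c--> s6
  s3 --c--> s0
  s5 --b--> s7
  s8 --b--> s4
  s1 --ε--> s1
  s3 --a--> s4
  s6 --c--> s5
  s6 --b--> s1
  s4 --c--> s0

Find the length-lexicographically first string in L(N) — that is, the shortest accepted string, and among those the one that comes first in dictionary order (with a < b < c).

A breadth-first search from s0 reaches an accepting state first via the path s0 → s5 → s3 → s4 on input aaa.
No string of length < 3 is accepted (BFS exhausts all shorter strings without reaching an accepting state), and aaa is the lexicographically least accepting string of length 3.

aaa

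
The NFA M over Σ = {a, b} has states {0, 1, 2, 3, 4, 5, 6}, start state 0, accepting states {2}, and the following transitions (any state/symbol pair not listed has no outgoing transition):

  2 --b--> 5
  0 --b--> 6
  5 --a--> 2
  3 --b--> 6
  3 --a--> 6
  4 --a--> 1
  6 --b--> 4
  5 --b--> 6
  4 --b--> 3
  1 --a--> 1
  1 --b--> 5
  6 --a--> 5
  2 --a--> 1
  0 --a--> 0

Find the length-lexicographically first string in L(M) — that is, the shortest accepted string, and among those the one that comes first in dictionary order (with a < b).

baa

A breadth-first search from 0 reaches an accepting state first via the path 0 → 6 → 5 → 2 on input baa.
No string of length < 3 is accepted (BFS exhausts all shorter strings without reaching an accepting state), and baa is the lexicographically least accepting string of length 3.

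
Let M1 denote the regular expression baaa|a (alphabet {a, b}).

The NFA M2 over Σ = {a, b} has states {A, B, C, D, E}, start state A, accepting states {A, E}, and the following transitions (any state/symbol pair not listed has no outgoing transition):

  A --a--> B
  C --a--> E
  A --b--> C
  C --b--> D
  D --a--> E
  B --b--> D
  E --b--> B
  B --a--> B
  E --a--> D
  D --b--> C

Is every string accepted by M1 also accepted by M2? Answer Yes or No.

The string a is in L(M1) but not in L(M2).
So L(M1) ⊄ L(M2).

No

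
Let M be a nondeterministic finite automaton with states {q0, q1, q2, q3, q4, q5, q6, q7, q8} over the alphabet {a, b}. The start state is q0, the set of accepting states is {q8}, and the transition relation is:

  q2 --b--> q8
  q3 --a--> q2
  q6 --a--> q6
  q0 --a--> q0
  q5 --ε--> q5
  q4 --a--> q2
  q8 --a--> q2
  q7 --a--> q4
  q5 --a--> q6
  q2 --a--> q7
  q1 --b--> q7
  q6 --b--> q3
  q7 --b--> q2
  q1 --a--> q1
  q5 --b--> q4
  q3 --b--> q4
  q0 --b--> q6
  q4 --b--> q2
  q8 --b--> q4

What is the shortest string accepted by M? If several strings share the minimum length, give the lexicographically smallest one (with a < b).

A breadth-first search from q0 reaches an accepting state first via the path q0 → q6 → q3 → q2 → q8 on input bbab.
No string of length < 4 is accepted (BFS exhausts all shorter strings without reaching an accepting state), and bbab is the lexicographically least accepting string of length 4.

bbab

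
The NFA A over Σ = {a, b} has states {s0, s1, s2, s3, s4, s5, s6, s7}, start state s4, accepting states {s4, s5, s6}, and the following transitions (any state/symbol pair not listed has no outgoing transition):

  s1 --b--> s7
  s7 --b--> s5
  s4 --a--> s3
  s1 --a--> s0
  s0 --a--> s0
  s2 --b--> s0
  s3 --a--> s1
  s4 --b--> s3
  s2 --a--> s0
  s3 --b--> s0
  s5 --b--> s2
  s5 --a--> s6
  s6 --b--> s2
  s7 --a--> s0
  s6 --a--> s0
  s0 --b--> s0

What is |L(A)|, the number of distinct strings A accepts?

5

The useful subgraph on states {s1, s3, s4, s5, s6, s7} is acyclic, so L(A) is finite; the longest accepting path visits 6 useful states, giving maximum string length 5.
Counting accepting paths from s4 by length: 1 of length 0, 2 of length 4, 2 of length 5. Total 5.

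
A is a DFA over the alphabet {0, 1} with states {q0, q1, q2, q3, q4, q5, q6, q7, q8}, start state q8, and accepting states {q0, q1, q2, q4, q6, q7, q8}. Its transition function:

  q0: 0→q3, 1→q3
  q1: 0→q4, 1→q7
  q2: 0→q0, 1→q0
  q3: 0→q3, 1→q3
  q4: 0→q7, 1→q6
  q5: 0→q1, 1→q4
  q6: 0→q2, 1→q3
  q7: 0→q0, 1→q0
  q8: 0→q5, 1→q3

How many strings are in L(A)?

The useful subgraph on states {q0, q1, q2, q4, q5, q6, q7, q8} is acyclic, so L(A) is finite; the longest accepting path visits 7 useful states, giving maximum string length 6.
Counting accepting paths from q8 by length: 1 of length 0, 2 of length 2, 4 of length 3, 7 of length 4, 5 of length 5, 2 of length 6. Total 21.

21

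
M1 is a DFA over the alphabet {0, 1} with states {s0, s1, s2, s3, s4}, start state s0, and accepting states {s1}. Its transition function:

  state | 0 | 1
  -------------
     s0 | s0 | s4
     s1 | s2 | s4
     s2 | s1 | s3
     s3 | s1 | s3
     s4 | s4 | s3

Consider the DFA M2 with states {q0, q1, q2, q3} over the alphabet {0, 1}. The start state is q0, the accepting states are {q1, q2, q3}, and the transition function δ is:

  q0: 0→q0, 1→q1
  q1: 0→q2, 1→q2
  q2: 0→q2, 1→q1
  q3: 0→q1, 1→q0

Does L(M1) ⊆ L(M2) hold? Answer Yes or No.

Yes

Exploring the product automaton M1 × M2 from the start pair (s0, q0), following both machines on each input symbol, reaches 7 state pairs: (s0, q0), (s4, q1), (s4, q2), (s3, q2), (s3, q1), (s1, q2), (s2, q2).
M1 accepts in {s1} and M2 accepts in {q1, q2, q3}. The reachable pairs whose M1-component is accepting are (s1, q2); in each of them the M2-component is accepting too, so the product for L(M1) \ L(M2) (M1-component accepting, M2-component rejecting) has no reachable accepting pair and the difference is empty.
Hence every string in L(M1) is also in L(M2).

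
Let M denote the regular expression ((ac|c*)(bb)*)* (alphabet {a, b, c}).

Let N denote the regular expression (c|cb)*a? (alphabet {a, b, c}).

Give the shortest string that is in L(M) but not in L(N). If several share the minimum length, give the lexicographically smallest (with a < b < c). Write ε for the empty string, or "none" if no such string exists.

The string ac is accepted by M but not by N.
No shorter string lies in the difference, and ac is the lexicographically first length-2 string in L(M) \ L(N).

ac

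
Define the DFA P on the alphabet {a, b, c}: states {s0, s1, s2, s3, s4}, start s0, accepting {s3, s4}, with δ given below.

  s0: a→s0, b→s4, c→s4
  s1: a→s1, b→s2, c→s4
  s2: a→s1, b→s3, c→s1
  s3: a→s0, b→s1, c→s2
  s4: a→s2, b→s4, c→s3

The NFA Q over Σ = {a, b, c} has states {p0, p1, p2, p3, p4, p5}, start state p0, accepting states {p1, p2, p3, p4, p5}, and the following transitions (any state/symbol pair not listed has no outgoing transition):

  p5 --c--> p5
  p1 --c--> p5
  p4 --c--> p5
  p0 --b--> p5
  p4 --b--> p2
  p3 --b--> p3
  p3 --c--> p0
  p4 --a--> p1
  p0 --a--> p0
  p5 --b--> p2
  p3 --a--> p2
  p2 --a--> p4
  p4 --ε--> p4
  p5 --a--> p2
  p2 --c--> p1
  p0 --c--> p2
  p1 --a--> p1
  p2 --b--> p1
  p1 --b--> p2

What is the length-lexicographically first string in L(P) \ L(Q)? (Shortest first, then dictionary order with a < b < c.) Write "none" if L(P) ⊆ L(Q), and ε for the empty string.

Exploring the product automaton P × Q from the start pair (s0, p0), following both machines on each input symbol, reaches 18 state pairs: (s0, p0), (s4, p5), (s4, p2), (s2, p2), (s3, p5), (s2, p4), (s4, p1), (s3, p1), (s1, p4), (s1, p1), (s0, p2), (s1, p2), (s2, p5), (s3, p2), (s1, p5), (s2, p1), (s0, p1), (s0, p4).
P accepts in {s3, s4} and Q accepts in {p1, p2, p3, p4, p5}. The reachable pairs whose P-component is accepting are (s4, p5), (s4, p2), (s3, p5), (s4, p1), (s3, p1), (s3, p2); in each of them the Q-component is accepting too, so the product for L(P) \ L(Q) (P-component accepting, Q-component rejecting) has no reachable accepting pair and the difference is empty.
So every string accepted by P is also accepted by Q: L(P) \ L(Q) = ∅ and there is no such string.

none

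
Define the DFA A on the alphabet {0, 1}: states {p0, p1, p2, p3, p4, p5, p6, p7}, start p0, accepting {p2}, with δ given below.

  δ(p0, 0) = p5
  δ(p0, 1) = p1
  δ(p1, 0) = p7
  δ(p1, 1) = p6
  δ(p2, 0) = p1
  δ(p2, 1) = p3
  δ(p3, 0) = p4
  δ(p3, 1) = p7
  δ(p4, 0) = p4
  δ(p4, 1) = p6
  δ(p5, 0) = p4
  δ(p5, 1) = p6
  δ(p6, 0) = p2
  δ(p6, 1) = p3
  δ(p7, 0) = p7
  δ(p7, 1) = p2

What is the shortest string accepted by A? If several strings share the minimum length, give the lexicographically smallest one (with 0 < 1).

A breadth-first search from p0 reaches an accepting state first via the path p0 → p5 → p6 → p2 on input 010.
No string of length < 3 is accepted (BFS exhausts all shorter strings without reaching an accepting state), and 010 is the lexicographically least accepting string of length 3.

010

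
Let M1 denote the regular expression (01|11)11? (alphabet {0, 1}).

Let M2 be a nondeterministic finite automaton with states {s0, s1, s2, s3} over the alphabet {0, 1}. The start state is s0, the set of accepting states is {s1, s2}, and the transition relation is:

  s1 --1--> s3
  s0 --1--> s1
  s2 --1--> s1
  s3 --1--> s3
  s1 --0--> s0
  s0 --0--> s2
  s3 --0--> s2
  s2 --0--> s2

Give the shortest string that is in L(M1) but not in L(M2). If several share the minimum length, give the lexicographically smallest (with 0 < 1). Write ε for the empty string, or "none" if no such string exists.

The string 011 is accepted by M1 but not by M2.
No shorter string lies in the difference, and 011 is the lexicographically first length-3 string in L(M1) \ L(M2).

011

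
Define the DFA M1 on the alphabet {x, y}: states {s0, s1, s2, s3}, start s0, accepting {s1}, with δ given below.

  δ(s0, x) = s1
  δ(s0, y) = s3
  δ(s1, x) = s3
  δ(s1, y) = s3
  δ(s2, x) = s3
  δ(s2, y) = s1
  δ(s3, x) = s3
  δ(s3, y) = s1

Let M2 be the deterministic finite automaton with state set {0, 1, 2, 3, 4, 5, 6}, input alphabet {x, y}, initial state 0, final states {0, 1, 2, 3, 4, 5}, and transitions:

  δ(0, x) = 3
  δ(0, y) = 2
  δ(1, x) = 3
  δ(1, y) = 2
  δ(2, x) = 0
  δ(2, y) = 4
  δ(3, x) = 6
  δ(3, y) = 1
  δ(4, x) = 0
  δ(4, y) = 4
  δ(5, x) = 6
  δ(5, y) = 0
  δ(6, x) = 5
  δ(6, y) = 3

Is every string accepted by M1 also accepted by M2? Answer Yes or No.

Exploring the product automaton M1 × M2 from the start pair (s0, 0), following both machines on each input symbol, reaches 13 state pairs: (s0, 0), (s1, 3), (s3, 2), (s3, 6), (s3, 1), (s3, 0), (s1, 4), (s3, 5), (s3, 3), (s1, 2), (s3, 4), (s1, 0), (s1, 1).
M1 accepts in {s1} and M2 accepts in {0, 1, 2, 3, 4, 5}. The reachable pairs whose M1-component is accepting are (s1, 3), (s1, 4), (s1, 2), (s1, 0), (s1, 1); in each of them the M2-component is accepting too, so the product for L(M1) \ L(M2) (M1-component accepting, M2-component rejecting) has no reachable accepting pair and the difference is empty.
Hence every string in L(M1) is also in L(M2).

Yes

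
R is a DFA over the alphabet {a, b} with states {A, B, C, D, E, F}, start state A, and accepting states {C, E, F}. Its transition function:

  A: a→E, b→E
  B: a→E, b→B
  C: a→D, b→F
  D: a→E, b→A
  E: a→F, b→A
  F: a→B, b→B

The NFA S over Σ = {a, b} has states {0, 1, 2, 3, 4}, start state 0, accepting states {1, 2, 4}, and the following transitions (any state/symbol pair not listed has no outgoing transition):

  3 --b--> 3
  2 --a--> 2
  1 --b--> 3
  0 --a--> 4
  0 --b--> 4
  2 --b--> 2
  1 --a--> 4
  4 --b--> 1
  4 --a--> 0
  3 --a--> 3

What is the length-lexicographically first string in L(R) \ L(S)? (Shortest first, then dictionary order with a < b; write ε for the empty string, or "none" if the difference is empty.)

The string aa is accepted by R but not by S.
No shorter string lies in the difference, and aa is the lexicographically first length-2 string in L(R) \ L(S).

aa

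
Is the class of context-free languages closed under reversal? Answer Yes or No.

Reversing the right-hand side of every production of a context-free grammar for L gives a context-free grammar for Lᴿ (induction on derivation length).
So the context-free languages are closed under reversal.

Yes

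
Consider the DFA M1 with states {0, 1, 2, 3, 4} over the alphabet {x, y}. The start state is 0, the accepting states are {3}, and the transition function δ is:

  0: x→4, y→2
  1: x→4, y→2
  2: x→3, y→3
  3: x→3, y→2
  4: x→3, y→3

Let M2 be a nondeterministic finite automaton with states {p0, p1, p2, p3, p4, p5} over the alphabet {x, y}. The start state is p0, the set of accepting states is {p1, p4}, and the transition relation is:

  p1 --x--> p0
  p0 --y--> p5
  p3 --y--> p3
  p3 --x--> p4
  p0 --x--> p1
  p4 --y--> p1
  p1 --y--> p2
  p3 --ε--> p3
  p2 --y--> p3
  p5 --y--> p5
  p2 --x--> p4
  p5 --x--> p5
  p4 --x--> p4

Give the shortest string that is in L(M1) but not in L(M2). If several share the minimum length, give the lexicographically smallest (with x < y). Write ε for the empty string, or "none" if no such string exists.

xx

The string xx is accepted by M1 but not by M2.
No shorter string lies in the difference, and xx is the lexicographically first length-2 string in L(M1) \ L(M2).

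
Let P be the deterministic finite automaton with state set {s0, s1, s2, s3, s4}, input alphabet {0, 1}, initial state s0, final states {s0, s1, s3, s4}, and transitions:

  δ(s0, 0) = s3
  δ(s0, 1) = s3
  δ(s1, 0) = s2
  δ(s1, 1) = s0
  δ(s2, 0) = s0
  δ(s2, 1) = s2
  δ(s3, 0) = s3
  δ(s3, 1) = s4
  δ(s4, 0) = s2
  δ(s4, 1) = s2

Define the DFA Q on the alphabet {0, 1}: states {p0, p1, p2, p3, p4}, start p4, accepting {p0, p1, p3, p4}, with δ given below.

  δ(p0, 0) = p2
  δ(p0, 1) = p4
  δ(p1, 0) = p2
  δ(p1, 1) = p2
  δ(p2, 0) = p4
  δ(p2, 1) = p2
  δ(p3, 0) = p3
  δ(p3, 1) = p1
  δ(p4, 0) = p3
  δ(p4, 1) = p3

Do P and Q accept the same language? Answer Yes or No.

Exploring the product automaton P × Q from the start pair (s0, p4), following both machines on each input symbol, reaches 4 state pairs: (s0, p4), (s3, p3), (s4, p1), (s2, p2).
P accepts in {s0, s1, s3, s4} and Q accepts in {p0, p1, p3, p4}. In every reachable pair the two components are either both accepting — (s0, p4), (s3, p3), (s4, p1) — or both non-accepting, so no string is accepted by exactly one of the machines: L(P) \ L(Q) and L(Q) \ L(P) are both empty.
Hence every string is accepted by P iff it is accepted by Q, and the two languages coincide.

Yes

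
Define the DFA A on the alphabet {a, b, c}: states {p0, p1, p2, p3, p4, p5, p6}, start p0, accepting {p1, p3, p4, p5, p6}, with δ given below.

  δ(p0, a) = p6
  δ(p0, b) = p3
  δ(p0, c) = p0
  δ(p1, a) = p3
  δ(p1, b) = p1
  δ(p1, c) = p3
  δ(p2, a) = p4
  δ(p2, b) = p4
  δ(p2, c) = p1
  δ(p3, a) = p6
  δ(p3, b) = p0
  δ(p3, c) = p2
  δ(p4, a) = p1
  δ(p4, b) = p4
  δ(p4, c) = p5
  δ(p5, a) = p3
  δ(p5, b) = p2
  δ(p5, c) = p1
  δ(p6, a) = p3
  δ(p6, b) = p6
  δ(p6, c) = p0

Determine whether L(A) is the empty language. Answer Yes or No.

The string a is accepted: the run p0 → p6 ends in the accepting state p6.
Since at least one string is accepted, L(A) is not empty.

No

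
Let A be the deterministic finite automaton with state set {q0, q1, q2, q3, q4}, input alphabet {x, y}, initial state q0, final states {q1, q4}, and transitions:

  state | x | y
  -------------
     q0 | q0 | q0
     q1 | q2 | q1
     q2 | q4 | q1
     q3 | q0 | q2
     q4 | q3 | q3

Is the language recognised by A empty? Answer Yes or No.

The states reachable from the start state are {q0}.
None of the accepting states {q1, q4} is reachable, so no string is accepted and L(A) = ∅.

Yes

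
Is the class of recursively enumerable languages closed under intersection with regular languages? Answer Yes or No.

First check the input against a DFA for the regular language; if it passes, run the recogniser for L and accept when it does.
So the recursively enumerable languages are closed under intersection with a regular language.

Yes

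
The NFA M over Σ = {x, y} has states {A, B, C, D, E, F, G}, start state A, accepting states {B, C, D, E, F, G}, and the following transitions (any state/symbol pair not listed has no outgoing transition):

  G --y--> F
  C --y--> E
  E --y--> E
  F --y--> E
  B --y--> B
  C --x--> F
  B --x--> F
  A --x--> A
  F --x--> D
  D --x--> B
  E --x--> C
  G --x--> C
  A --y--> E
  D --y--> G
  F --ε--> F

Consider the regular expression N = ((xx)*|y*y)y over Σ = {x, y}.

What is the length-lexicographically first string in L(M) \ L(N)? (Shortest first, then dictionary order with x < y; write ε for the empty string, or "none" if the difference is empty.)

The string xy is accepted by M but not by N.
No shorter string lies in the difference, and xy is the lexicographically first length-2 string in L(M) \ L(N).

xy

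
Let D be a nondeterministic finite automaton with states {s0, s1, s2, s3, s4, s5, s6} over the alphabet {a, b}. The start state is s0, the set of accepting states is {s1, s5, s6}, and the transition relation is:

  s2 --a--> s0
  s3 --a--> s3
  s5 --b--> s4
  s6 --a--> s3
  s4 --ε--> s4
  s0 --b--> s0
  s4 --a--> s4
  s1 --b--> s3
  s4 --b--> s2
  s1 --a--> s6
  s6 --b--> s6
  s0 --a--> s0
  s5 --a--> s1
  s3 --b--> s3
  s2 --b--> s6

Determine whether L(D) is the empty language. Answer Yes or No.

The states reachable from the start state are {s0}.
None of the accepting states {s1, s5, s6} is reachable, so no string is accepted and L(D) = ∅.

Yes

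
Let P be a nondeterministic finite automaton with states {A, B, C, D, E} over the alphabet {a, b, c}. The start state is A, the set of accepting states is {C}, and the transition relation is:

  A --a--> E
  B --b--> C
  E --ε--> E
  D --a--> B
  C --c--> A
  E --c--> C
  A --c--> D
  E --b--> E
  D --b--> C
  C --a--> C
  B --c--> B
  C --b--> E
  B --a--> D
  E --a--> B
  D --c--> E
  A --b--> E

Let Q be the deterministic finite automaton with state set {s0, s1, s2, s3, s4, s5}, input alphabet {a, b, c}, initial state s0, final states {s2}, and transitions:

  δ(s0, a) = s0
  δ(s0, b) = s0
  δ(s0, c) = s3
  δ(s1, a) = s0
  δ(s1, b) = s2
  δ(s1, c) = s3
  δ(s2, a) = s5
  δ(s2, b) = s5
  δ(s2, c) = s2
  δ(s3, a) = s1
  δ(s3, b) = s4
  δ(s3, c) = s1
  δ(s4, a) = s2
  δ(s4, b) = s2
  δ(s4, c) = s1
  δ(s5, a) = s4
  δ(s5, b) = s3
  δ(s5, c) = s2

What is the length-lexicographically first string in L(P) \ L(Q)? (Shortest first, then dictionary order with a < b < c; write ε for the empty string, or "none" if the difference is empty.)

ac

The string ac is accepted by P but not by Q.
No shorter string lies in the difference, and ac is the lexicographically first length-2 string in L(P) \ L(Q).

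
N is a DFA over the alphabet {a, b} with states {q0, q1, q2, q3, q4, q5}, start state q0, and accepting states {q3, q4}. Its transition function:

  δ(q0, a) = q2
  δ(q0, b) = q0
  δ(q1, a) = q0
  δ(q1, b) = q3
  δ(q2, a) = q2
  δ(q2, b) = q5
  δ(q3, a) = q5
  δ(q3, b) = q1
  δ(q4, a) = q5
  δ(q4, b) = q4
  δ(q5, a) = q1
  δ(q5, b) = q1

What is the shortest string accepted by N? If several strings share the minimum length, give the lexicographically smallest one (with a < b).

A breadth-first search from q0 reaches an accepting state first via the path q0 → q2 → q5 → q1 → q3 on input abab.
No string of length < 4 is accepted (BFS exhausts all shorter strings without reaching an accepting state), and abab is the lexicographically least accepting string of length 4.

abab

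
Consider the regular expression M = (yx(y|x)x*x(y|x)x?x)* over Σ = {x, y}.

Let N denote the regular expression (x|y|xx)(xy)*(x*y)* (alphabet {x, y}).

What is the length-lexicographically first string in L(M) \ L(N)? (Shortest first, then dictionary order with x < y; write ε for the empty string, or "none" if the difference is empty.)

The empty string ε is accepted by M but not by N.
Since ε is the unique shortest string, it is the required witness.

ε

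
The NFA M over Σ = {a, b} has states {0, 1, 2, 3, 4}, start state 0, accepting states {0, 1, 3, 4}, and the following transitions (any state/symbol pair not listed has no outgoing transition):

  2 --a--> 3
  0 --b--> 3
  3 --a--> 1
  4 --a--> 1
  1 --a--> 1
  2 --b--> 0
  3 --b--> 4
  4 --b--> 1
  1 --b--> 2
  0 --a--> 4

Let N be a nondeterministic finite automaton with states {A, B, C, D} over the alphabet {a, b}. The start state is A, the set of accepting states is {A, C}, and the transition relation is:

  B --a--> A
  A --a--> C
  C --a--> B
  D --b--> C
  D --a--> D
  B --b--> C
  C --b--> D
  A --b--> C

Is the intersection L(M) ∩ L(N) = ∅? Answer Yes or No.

No

The empty string ε is accepted by both M and N.
Hence L(M) ∩ L(N) ≠ ∅.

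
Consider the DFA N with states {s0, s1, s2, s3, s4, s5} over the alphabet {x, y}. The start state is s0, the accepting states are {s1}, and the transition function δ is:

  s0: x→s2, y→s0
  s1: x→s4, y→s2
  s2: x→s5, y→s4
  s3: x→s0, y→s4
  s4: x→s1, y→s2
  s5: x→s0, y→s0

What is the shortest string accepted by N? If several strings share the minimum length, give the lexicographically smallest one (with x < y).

A breadth-first search from s0 reaches an accepting state first via the path s0 → s2 → s4 → s1 on input xyx.
No string of length < 3 is accepted (BFS exhausts all shorter strings without reaching an accepting state), and xyx is the lexicographically least accepting string of length 3.

xyx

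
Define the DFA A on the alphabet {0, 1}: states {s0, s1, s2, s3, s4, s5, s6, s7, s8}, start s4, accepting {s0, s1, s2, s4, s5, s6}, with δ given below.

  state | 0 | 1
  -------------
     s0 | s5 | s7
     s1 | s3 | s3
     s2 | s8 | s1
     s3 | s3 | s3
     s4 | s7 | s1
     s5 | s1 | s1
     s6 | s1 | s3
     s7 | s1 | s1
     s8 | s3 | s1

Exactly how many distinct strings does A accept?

4

The useful subgraph on states {s1, s4, s7} is acyclic, so L(A) is finite; the longest accepting path visits 3 useful states, giving maximum string length 2.
Counting accepting paths from s4 by length: 1 of length 0, 1 of length 1, 2 of length 2. Total 4.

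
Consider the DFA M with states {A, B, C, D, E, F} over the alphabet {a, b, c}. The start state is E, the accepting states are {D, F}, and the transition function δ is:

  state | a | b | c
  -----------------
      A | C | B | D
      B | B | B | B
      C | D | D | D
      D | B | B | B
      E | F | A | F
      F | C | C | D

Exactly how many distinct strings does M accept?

20

The useful subgraph on states {A, C, D, E, F} is acyclic, so L(M) is finite; the longest accepting path visits 4 useful states, giving maximum string length 3.
Counting accepting paths from E by length: 2 of length 1, 3 of length 2, 15 of length 3. Total 20.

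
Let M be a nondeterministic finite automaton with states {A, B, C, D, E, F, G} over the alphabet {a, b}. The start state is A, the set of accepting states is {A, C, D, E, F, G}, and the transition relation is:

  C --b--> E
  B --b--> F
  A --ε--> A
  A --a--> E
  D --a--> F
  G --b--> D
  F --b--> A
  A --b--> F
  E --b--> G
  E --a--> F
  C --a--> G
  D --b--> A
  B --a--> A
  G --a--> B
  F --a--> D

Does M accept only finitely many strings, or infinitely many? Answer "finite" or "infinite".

State A is reachable from the start and can reach an accepting state, and it lies on the cycle A → E → F → A.
Traversing that cycle any number of times yields accepted strings of unbounded length, so the language is infinite.

infinite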